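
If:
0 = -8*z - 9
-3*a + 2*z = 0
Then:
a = -3/4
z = -9/8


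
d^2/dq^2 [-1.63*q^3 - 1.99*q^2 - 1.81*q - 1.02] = -9.78*q - 3.98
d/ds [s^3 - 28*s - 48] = 3*s^2 - 28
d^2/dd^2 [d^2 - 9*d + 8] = 2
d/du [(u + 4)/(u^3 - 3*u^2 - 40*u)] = (-u*(-u^2 + 3*u + 40) + (u + 4)*(-3*u^2 + 6*u + 40))/(u^2*(-u^2 + 3*u + 40)^2)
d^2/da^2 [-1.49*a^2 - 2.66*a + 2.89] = -2.98000000000000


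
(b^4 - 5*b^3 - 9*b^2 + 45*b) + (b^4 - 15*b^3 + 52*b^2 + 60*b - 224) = 2*b^4 - 20*b^3 + 43*b^2 + 105*b - 224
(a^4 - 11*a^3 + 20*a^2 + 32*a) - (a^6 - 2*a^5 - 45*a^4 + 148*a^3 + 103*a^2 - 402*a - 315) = -a^6 + 2*a^5 + 46*a^4 - 159*a^3 - 83*a^2 + 434*a + 315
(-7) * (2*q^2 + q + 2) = -14*q^2 - 7*q - 14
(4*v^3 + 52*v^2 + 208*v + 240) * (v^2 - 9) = 4*v^5 + 52*v^4 + 172*v^3 - 228*v^2 - 1872*v - 2160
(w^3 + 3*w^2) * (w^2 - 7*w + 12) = w^5 - 4*w^4 - 9*w^3 + 36*w^2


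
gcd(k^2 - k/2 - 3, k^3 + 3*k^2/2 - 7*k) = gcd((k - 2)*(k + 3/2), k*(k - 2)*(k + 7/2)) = k - 2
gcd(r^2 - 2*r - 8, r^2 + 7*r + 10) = r + 2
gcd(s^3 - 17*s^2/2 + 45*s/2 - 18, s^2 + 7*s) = 1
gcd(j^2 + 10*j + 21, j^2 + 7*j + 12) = j + 3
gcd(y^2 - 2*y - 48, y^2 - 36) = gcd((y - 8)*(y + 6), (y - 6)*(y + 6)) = y + 6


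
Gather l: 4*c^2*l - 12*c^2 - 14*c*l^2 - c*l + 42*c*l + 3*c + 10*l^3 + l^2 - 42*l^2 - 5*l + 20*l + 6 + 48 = -12*c^2 + 3*c + 10*l^3 + l^2*(-14*c - 41) + l*(4*c^2 + 41*c + 15) + 54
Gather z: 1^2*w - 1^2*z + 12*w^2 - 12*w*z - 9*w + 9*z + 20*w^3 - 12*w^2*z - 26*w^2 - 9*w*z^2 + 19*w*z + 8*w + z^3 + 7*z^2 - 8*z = 20*w^3 - 14*w^2 + z^3 + z^2*(7 - 9*w) + z*(-12*w^2 + 7*w)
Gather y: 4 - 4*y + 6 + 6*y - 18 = 2*y - 8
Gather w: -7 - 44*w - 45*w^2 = -45*w^2 - 44*w - 7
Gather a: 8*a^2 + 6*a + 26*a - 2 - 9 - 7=8*a^2 + 32*a - 18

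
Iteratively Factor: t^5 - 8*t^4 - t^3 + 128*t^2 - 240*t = (t + 4)*(t^4 - 12*t^3 + 47*t^2 - 60*t) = (t - 4)*(t + 4)*(t^3 - 8*t^2 + 15*t) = t*(t - 4)*(t + 4)*(t^2 - 8*t + 15) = t*(t - 4)*(t - 3)*(t + 4)*(t - 5)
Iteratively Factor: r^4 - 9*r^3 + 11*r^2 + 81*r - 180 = (r - 4)*(r^3 - 5*r^2 - 9*r + 45) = (r - 5)*(r - 4)*(r^2 - 9) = (r - 5)*(r - 4)*(r + 3)*(r - 3)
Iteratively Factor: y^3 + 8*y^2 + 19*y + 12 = (y + 1)*(y^2 + 7*y + 12) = (y + 1)*(y + 4)*(y + 3)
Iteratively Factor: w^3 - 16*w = (w + 4)*(w^2 - 4*w) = w*(w + 4)*(w - 4)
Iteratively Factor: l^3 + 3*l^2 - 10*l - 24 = (l - 3)*(l^2 + 6*l + 8) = (l - 3)*(l + 4)*(l + 2)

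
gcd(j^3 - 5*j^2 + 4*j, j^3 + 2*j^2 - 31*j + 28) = j^2 - 5*j + 4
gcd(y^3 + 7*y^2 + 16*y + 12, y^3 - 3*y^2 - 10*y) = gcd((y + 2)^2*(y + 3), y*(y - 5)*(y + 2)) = y + 2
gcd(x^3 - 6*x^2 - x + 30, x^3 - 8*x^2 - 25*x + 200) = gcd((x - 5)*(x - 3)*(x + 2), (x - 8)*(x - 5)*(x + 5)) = x - 5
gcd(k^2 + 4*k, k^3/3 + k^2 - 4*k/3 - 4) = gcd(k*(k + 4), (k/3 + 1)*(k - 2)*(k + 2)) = 1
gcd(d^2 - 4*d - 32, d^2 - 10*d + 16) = d - 8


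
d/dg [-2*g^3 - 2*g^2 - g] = -6*g^2 - 4*g - 1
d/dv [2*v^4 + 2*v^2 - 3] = 8*v^3 + 4*v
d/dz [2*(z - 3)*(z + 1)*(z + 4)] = 6*z^2 + 8*z - 22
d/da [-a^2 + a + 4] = 1 - 2*a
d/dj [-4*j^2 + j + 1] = 1 - 8*j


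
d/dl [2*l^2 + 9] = 4*l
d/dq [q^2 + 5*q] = 2*q + 5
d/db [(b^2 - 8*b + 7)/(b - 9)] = (b^2 - 18*b + 65)/(b^2 - 18*b + 81)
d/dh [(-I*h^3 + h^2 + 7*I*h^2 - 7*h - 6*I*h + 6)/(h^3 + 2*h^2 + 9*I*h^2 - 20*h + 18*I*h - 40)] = (h^4*(8 - 9*I) + h^3*(50 + 52*I) + h^2*(-204 + 73*I) + h*(-104 - 668*I) + 400 + 132*I)/(h^6 + h^5*(4 + 18*I) + h^4*(-117 + 72*I) + h^3*(-484 - 288*I) + h^2*(-84 - 1440*I) + h*(1600 - 1440*I) + 1600)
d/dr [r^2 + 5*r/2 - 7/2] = 2*r + 5/2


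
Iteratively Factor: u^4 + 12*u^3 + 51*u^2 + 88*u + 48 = (u + 4)*(u^3 + 8*u^2 + 19*u + 12) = (u + 1)*(u + 4)*(u^2 + 7*u + 12) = (u + 1)*(u + 4)^2*(u + 3)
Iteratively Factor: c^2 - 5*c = (c)*(c - 5)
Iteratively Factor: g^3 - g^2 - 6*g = (g + 2)*(g^2 - 3*g) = (g - 3)*(g + 2)*(g)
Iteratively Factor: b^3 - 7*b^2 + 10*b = (b)*(b^2 - 7*b + 10) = b*(b - 2)*(b - 5)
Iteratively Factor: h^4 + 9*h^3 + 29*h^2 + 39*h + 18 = (h + 2)*(h^3 + 7*h^2 + 15*h + 9) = (h + 2)*(h + 3)*(h^2 + 4*h + 3) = (h + 2)*(h + 3)^2*(h + 1)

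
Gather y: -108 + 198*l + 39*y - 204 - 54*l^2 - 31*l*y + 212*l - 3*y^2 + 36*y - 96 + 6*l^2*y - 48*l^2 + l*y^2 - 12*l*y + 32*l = -102*l^2 + 442*l + y^2*(l - 3) + y*(6*l^2 - 43*l + 75) - 408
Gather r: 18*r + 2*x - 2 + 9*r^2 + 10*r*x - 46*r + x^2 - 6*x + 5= 9*r^2 + r*(10*x - 28) + x^2 - 4*x + 3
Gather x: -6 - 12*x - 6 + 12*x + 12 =0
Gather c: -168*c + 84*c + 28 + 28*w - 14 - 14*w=-84*c + 14*w + 14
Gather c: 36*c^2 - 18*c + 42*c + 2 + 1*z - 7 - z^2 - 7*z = 36*c^2 + 24*c - z^2 - 6*z - 5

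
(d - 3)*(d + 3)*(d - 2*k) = d^3 - 2*d^2*k - 9*d + 18*k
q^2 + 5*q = q*(q + 5)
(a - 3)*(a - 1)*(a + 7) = a^3 + 3*a^2 - 25*a + 21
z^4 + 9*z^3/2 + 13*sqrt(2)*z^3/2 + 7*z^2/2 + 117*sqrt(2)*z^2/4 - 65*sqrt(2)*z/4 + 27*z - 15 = (z - 1/2)*(z + 5)*(z + sqrt(2)/2)*(z + 6*sqrt(2))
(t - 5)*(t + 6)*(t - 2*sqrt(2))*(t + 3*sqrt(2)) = t^4 + t^3 + sqrt(2)*t^3 - 42*t^2 + sqrt(2)*t^2 - 30*sqrt(2)*t - 12*t + 360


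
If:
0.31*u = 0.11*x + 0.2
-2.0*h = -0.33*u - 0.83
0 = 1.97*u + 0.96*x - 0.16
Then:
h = 0.48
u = 0.41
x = -0.67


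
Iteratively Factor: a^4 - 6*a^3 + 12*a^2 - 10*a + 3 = (a - 1)*(a^3 - 5*a^2 + 7*a - 3) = (a - 1)^2*(a^2 - 4*a + 3) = (a - 3)*(a - 1)^2*(a - 1)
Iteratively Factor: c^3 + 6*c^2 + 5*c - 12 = (c + 4)*(c^2 + 2*c - 3) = (c + 3)*(c + 4)*(c - 1)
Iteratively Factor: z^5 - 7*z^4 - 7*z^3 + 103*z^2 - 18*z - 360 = (z - 4)*(z^4 - 3*z^3 - 19*z^2 + 27*z + 90) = (z - 4)*(z - 3)*(z^3 - 19*z - 30) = (z - 5)*(z - 4)*(z - 3)*(z^2 + 5*z + 6) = (z - 5)*(z - 4)*(z - 3)*(z + 3)*(z + 2)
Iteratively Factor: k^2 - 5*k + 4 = (k - 1)*(k - 4)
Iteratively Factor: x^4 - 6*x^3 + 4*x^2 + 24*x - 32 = (x - 2)*(x^3 - 4*x^2 - 4*x + 16) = (x - 4)*(x - 2)*(x^2 - 4) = (x - 4)*(x - 2)^2*(x + 2)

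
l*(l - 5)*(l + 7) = l^3 + 2*l^2 - 35*l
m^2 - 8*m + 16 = (m - 4)^2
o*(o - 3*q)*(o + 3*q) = o^3 - 9*o*q^2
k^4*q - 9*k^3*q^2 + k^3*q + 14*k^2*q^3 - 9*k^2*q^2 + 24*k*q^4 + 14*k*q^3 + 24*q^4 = (k - 6*q)*(k - 4*q)*(k + q)*(k*q + q)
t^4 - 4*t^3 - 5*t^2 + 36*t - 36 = (t - 3)*(t - 2)^2*(t + 3)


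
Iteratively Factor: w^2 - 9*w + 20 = (w - 4)*(w - 5)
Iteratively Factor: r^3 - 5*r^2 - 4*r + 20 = (r + 2)*(r^2 - 7*r + 10) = (r - 5)*(r + 2)*(r - 2)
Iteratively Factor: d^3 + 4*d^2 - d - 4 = (d + 1)*(d^2 + 3*d - 4) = (d + 1)*(d + 4)*(d - 1)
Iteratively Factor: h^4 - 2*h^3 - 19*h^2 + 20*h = (h + 4)*(h^3 - 6*h^2 + 5*h) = (h - 5)*(h + 4)*(h^2 - h) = (h - 5)*(h - 1)*(h + 4)*(h)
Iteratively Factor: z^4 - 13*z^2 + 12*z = (z - 1)*(z^3 + z^2 - 12*z) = (z - 3)*(z - 1)*(z^2 + 4*z) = (z - 3)*(z - 1)*(z + 4)*(z)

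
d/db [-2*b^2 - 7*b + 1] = -4*b - 7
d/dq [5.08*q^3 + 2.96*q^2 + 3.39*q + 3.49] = 15.24*q^2 + 5.92*q + 3.39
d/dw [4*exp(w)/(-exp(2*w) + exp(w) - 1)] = 4*exp(3*w)/(exp(2*w) - exp(w) + 1)^2 - 4*exp(w)/(exp(2*w) - exp(w) + 1)^2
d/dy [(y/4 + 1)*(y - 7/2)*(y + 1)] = 3*y^2/4 + 3*y/4 - 27/8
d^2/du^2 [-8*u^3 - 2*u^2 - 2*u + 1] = -48*u - 4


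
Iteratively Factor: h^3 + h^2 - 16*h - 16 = (h - 4)*(h^2 + 5*h + 4) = (h - 4)*(h + 1)*(h + 4)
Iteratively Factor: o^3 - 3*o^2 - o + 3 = (o - 3)*(o^2 - 1) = (o - 3)*(o + 1)*(o - 1)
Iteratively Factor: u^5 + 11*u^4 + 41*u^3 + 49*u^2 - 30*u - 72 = (u + 3)*(u^4 + 8*u^3 + 17*u^2 - 2*u - 24) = (u + 3)^2*(u^3 + 5*u^2 + 2*u - 8) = (u + 2)*(u + 3)^2*(u^2 + 3*u - 4) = (u + 2)*(u + 3)^2*(u + 4)*(u - 1)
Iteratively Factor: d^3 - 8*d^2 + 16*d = (d - 4)*(d^2 - 4*d) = d*(d - 4)*(d - 4)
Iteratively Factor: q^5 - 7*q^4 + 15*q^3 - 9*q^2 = (q - 1)*(q^4 - 6*q^3 + 9*q^2) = (q - 3)*(q - 1)*(q^3 - 3*q^2) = q*(q - 3)*(q - 1)*(q^2 - 3*q) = q*(q - 3)^2*(q - 1)*(q)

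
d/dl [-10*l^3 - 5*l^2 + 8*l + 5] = -30*l^2 - 10*l + 8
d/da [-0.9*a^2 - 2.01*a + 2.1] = -1.8*a - 2.01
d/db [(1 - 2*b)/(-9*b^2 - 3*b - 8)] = (-18*b^2 + 18*b + 19)/(81*b^4 + 54*b^3 + 153*b^2 + 48*b + 64)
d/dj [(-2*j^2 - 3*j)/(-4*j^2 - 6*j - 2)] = (4*j + 3)/(2*(4*j^4 + 12*j^3 + 13*j^2 + 6*j + 1))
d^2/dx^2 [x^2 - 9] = 2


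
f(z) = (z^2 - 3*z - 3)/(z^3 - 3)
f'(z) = -3*z^2*(z^2 - 3*z - 3)/(z^3 - 3)^2 + (2*z - 3)/(z^3 - 3) = (-z^4 + 6*z^3 + 9*z^2 - 6*z + 9)/(z^6 - 6*z^3 + 9)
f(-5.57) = -0.25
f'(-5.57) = -0.05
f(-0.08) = 0.92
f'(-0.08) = 1.06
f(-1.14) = -0.38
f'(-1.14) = 0.84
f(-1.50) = -0.59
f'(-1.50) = 0.32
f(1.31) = 6.93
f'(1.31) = 47.98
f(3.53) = -0.03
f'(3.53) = 0.12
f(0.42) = 1.40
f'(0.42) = 0.99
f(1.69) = -2.85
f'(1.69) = 13.59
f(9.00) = 0.07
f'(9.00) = 0.00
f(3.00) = -0.12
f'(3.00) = 0.27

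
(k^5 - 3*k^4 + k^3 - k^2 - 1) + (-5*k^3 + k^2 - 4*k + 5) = k^5 - 3*k^4 - 4*k^3 - 4*k + 4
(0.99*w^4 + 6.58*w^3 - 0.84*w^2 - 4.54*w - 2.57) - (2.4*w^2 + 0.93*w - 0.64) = 0.99*w^4 + 6.58*w^3 - 3.24*w^2 - 5.47*w - 1.93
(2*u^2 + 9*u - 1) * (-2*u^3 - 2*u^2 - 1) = -4*u^5 - 22*u^4 - 16*u^3 - 9*u + 1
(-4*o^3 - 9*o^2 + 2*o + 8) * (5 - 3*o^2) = 12*o^5 + 27*o^4 - 26*o^3 - 69*o^2 + 10*o + 40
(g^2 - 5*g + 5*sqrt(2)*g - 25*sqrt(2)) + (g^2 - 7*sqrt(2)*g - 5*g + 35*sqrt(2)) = 2*g^2 - 10*g - 2*sqrt(2)*g + 10*sqrt(2)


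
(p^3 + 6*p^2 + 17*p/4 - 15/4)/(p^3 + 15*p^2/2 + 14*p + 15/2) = (p - 1/2)/(p + 1)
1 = 1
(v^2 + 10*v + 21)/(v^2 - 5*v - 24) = (v + 7)/(v - 8)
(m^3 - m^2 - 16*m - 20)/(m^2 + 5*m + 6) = (m^2 - 3*m - 10)/(m + 3)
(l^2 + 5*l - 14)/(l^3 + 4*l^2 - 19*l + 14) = 1/(l - 1)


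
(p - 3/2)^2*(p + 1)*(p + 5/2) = p^4 + p^3/2 - 23*p^2/4 + 3*p/8 + 45/8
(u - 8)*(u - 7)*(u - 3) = u^3 - 18*u^2 + 101*u - 168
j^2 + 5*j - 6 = (j - 1)*(j + 6)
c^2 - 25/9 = (c - 5/3)*(c + 5/3)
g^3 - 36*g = g*(g - 6)*(g + 6)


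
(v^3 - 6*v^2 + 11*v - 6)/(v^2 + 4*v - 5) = (v^2 - 5*v + 6)/(v + 5)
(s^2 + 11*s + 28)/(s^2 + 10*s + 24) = (s + 7)/(s + 6)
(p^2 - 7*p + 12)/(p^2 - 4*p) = (p - 3)/p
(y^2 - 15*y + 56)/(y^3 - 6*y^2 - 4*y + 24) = (y^2 - 15*y + 56)/(y^3 - 6*y^2 - 4*y + 24)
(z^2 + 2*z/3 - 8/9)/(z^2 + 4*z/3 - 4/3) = (z + 4/3)/(z + 2)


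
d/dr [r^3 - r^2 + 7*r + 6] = 3*r^2 - 2*r + 7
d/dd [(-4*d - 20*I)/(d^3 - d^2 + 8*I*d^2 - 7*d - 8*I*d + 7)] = (8*d^3 + d^2*(-4 + 92*I) + d*(-320 - 40*I) + 132 - 140*I)/(d^6 + d^5*(-2 + 16*I) + d^4*(-77 - 32*I) + d^3*(156 - 96*I) + d^2*(-29 + 224*I) + d*(-98 - 112*I) + 49)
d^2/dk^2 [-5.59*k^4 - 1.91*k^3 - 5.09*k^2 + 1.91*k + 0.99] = -67.08*k^2 - 11.46*k - 10.18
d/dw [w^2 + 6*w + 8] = 2*w + 6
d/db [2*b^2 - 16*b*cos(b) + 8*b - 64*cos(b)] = 16*b*sin(b) + 4*b + 64*sin(b) - 16*cos(b) + 8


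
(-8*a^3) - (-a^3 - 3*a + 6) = -7*a^3 + 3*a - 6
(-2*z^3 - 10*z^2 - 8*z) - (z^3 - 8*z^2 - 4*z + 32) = -3*z^3 - 2*z^2 - 4*z - 32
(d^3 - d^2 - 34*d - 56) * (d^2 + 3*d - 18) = d^5 + 2*d^4 - 55*d^3 - 140*d^2 + 444*d + 1008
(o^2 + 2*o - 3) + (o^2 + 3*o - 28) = 2*o^2 + 5*o - 31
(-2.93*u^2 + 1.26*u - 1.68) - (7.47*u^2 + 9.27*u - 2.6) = -10.4*u^2 - 8.01*u + 0.92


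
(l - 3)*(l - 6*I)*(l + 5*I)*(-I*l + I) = -I*l^4 - l^3 + 4*I*l^3 + 4*l^2 - 33*I*l^2 - 3*l + 120*I*l - 90*I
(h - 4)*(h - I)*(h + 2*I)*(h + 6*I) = h^4 - 4*h^3 + 7*I*h^3 - 4*h^2 - 28*I*h^2 + 16*h + 12*I*h - 48*I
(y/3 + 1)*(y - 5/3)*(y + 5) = y^3/3 + 19*y^2/9 + 5*y/9 - 25/3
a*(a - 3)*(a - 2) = a^3 - 5*a^2 + 6*a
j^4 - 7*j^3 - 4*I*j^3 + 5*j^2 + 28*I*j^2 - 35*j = j*(j - 7)*(j - 5*I)*(j + I)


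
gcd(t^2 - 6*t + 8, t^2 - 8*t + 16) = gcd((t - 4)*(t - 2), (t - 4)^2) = t - 4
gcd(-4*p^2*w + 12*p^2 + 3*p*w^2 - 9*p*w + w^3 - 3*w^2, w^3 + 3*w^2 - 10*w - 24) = w - 3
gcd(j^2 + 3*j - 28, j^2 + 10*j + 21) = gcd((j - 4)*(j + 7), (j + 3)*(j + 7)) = j + 7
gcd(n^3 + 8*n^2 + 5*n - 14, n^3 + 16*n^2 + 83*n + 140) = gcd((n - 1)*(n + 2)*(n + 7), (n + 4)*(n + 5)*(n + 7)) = n + 7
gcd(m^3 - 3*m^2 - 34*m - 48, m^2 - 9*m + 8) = m - 8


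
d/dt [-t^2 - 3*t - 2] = -2*t - 3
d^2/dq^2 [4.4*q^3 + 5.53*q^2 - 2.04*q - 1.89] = 26.4*q + 11.06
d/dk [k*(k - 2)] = 2*k - 2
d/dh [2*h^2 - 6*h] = 4*h - 6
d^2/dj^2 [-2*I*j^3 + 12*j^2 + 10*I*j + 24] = -12*I*j + 24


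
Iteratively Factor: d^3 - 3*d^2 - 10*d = (d)*(d^2 - 3*d - 10) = d*(d - 5)*(d + 2)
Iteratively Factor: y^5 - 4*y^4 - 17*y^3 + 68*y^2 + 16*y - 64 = (y - 4)*(y^4 - 17*y^2 + 16) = (y - 4)*(y - 1)*(y^3 + y^2 - 16*y - 16) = (y - 4)*(y - 1)*(y + 4)*(y^2 - 3*y - 4) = (y - 4)*(y - 1)*(y + 1)*(y + 4)*(y - 4)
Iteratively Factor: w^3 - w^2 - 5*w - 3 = (w - 3)*(w^2 + 2*w + 1) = (w - 3)*(w + 1)*(w + 1)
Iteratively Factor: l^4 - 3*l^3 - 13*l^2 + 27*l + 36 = (l - 4)*(l^3 + l^2 - 9*l - 9) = (l - 4)*(l + 3)*(l^2 - 2*l - 3) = (l - 4)*(l + 1)*(l + 3)*(l - 3)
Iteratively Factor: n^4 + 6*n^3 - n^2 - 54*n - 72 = (n + 2)*(n^3 + 4*n^2 - 9*n - 36) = (n + 2)*(n + 3)*(n^2 + n - 12) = (n + 2)*(n + 3)*(n + 4)*(n - 3)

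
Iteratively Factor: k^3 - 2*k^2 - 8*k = (k + 2)*(k^2 - 4*k) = (k - 4)*(k + 2)*(k)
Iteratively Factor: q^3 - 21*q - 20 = (q + 4)*(q^2 - 4*q - 5) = (q - 5)*(q + 4)*(q + 1)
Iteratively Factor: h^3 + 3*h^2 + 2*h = (h)*(h^2 + 3*h + 2) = h*(h + 2)*(h + 1)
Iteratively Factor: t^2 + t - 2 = (t + 2)*(t - 1)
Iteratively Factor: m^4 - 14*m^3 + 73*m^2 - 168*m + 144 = (m - 4)*(m^3 - 10*m^2 + 33*m - 36) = (m - 4)^2*(m^2 - 6*m + 9) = (m - 4)^2*(m - 3)*(m - 3)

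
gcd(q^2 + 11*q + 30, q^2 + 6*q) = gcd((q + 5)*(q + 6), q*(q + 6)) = q + 6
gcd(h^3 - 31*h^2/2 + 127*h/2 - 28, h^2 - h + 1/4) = h - 1/2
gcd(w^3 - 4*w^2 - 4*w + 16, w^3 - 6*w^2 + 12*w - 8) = w - 2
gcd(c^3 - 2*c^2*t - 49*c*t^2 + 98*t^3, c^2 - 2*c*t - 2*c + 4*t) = -c + 2*t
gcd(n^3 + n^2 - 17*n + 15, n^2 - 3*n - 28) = 1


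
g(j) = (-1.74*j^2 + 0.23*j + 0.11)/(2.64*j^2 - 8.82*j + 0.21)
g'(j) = (0.23 - 3.48*j)/(2.64*j^2 - 8.82*j + 0.21) + (8.82 - 5.28*j)*(-1.74*j^2 + 0.23*j + 0.11)/(2.64*j^2 - 8.82*j + 0.21)^2 = (14.7396*j^2 - 1.3116*j + 1.0185)/(6.9696*j^4 - 46.5696*j^3 + 78.9012*j^2 - 3.7044*j + 0.0441)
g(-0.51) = -0.09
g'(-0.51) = 0.19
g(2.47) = 1.82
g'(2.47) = 2.93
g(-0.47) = -0.08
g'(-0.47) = 0.20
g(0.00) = 0.52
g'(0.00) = 23.10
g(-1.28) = -0.19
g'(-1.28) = 0.11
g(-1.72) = -0.23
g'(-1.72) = 0.09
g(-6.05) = -0.43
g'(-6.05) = 0.02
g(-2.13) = -0.27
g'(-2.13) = 0.07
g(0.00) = 0.52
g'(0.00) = 23.10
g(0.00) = 0.52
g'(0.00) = 23.10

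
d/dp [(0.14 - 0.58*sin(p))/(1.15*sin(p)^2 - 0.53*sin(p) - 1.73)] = (0.667*sin(p)^2 - 0.322*sin(p) + 1.0776)*cos(p)/(1.3225*sin(p)^4 - 1.219*sin(p)^3 - 3.6981*sin(p)^2 + 1.8338*sin(p) + 2.9929)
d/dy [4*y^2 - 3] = 8*y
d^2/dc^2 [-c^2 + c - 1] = -2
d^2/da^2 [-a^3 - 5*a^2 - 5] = -6*a - 10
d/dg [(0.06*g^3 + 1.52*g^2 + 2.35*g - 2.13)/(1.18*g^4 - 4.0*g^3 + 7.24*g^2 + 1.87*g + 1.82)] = (-0.0708*g^6 - 3.5872*g^5 - 1.8046*g^4 + 29.078*g^3 - 39.404*g^2 + 36.3752*g + 8.2601)/(1.3924*g^8 - 9.44*g^7 + 33.0864*g^6 - 53.5068*g^5 + 41.7528*g^4 + 12.5176*g^3 + 29.8505*g^2 + 6.8068*g + 3.3124)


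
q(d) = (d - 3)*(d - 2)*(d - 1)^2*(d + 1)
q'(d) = (d - 3)*(d - 2)*(d - 1)^2 + (d - 3)*(d - 2)*(d + 1)*(2*d - 2) + (d - 3)*(d - 1)^2*(d + 1) + (d - 2)*(d - 1)^2*(d + 1) = 5*d^4 - 24*d^3 + 30*d^2 - 11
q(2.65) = -2.26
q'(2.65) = -0.38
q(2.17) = -0.61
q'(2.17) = -4.10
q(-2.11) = -225.48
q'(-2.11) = 447.12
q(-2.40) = -384.53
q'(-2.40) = 659.46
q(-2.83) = -755.90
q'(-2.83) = 1093.94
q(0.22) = 3.67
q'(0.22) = -9.79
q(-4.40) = -4695.46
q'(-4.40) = 4488.26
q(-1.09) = -4.97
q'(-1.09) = 62.78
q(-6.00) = -17640.00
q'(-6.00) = 12733.00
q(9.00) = 26880.00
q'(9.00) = 17728.00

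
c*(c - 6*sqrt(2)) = c^2 - 6*sqrt(2)*c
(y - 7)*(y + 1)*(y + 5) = y^3 - y^2 - 37*y - 35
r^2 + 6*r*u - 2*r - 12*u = (r - 2)*(r + 6*u)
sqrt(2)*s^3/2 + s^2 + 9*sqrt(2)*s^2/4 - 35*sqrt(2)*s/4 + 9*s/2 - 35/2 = (s - 5/2)*(s + 7)*(sqrt(2)*s/2 + 1)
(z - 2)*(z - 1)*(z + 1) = z^3 - 2*z^2 - z + 2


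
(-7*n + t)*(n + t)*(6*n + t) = -42*n^3 - 43*n^2*t + t^3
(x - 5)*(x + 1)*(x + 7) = x^3 + 3*x^2 - 33*x - 35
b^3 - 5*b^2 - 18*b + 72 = (b - 6)*(b - 3)*(b + 4)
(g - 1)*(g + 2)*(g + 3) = g^3 + 4*g^2 + g - 6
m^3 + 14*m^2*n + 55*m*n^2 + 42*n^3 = (m + n)*(m + 6*n)*(m + 7*n)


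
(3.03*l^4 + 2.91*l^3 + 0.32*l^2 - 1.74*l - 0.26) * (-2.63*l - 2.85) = -7.9689*l^5 - 16.2888*l^4 - 9.1351*l^3 + 3.6642*l^2 + 5.6428*l + 0.741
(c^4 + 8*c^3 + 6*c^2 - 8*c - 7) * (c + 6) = c^5 + 14*c^4 + 54*c^3 + 28*c^2 - 55*c - 42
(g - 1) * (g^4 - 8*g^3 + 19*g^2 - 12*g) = g^5 - 9*g^4 + 27*g^3 - 31*g^2 + 12*g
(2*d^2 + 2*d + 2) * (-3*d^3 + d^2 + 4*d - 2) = -6*d^5 - 4*d^4 + 4*d^3 + 6*d^2 + 4*d - 4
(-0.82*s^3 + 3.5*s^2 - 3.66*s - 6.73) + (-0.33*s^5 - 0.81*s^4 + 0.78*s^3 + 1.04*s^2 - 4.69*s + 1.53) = -0.33*s^5 - 0.81*s^4 - 0.0399999999999999*s^3 + 4.54*s^2 - 8.35*s - 5.2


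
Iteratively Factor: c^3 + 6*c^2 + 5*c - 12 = (c + 4)*(c^2 + 2*c - 3) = (c - 1)*(c + 4)*(c + 3)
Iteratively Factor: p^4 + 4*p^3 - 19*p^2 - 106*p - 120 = (p - 5)*(p^3 + 9*p^2 + 26*p + 24) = (p - 5)*(p + 3)*(p^2 + 6*p + 8) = (p - 5)*(p + 3)*(p + 4)*(p + 2)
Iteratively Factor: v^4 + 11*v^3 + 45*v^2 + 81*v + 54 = (v + 3)*(v^3 + 8*v^2 + 21*v + 18) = (v + 2)*(v + 3)*(v^2 + 6*v + 9) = (v + 2)*(v + 3)^2*(v + 3)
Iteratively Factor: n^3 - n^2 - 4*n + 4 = (n - 1)*(n^2 - 4) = (n - 1)*(n + 2)*(n - 2)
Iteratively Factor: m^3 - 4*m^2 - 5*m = (m)*(m^2 - 4*m - 5) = m*(m + 1)*(m - 5)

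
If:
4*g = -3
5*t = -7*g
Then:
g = -3/4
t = 21/20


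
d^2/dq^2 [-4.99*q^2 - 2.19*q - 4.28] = -9.98000000000000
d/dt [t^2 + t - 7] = 2*t + 1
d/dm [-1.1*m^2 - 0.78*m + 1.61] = -2.2*m - 0.78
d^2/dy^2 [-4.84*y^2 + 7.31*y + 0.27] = -9.68000000000000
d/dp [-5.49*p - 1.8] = -5.49000000000000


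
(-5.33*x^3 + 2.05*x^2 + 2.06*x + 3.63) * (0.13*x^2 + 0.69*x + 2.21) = -0.6929*x^5 - 3.4112*x^4 - 10.097*x^3 + 6.4238*x^2 + 7.0573*x + 8.0223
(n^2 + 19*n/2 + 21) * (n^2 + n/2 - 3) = n^4 + 10*n^3 + 91*n^2/4 - 18*n - 63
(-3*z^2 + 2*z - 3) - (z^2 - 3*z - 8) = -4*z^2 + 5*z + 5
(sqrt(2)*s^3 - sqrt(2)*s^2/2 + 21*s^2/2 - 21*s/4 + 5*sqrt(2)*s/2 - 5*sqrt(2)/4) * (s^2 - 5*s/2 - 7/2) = sqrt(2)*s^5 - 3*sqrt(2)*s^4 + 21*s^4/2 - 63*s^3/2 + sqrt(2)*s^3/4 - 189*s^2/8 - 23*sqrt(2)*s^2/4 - 45*sqrt(2)*s/8 + 147*s/8 + 35*sqrt(2)/8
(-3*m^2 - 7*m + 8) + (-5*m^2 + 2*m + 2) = -8*m^2 - 5*m + 10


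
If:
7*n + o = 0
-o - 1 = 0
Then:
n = 1/7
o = -1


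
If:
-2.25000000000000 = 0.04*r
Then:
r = -56.25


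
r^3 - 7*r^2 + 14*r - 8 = (r - 4)*(r - 2)*(r - 1)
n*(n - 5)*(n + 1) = n^3 - 4*n^2 - 5*n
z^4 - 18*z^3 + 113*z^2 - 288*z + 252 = (z - 7)*(z - 6)*(z - 3)*(z - 2)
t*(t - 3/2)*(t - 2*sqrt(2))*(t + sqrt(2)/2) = t^4 - 3*sqrt(2)*t^3/2 - 3*t^3/2 - 2*t^2 + 9*sqrt(2)*t^2/4 + 3*t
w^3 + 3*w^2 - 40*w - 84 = (w - 6)*(w + 2)*(w + 7)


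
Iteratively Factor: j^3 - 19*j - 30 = (j + 2)*(j^2 - 2*j - 15) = (j - 5)*(j + 2)*(j + 3)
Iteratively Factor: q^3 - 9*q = (q)*(q^2 - 9) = q*(q + 3)*(q - 3)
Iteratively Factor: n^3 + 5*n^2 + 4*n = (n + 1)*(n^2 + 4*n) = n*(n + 1)*(n + 4)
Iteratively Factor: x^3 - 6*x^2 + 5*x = (x)*(x^2 - 6*x + 5) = x*(x - 5)*(x - 1)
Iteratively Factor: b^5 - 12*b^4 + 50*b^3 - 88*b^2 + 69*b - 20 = (b - 4)*(b^4 - 8*b^3 + 18*b^2 - 16*b + 5) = (b - 4)*(b - 1)*(b^3 - 7*b^2 + 11*b - 5) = (b - 5)*(b - 4)*(b - 1)*(b^2 - 2*b + 1) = (b - 5)*(b - 4)*(b - 1)^2*(b - 1)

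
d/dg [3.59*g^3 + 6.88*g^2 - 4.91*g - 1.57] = 10.77*g^2 + 13.76*g - 4.91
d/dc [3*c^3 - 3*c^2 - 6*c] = 9*c^2 - 6*c - 6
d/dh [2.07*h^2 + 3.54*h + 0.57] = 4.14*h + 3.54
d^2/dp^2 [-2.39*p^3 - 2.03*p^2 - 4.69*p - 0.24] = -14.34*p - 4.06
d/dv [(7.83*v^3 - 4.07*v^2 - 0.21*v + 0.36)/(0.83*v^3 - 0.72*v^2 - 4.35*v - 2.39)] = (3.5527136788005e-15*v^5 - 2.2595*v^4 - 67.7724*v^3 - 39.4842*v^2 + 19.973*v + 2.0679)/(0.6889*v^6 - 1.1952*v^5 - 6.7026*v^4 + 2.2966*v^3 + 22.3641*v^2 + 20.793*v + 5.7121)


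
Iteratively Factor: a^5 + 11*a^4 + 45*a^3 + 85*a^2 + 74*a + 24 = (a + 4)*(a^4 + 7*a^3 + 17*a^2 + 17*a + 6) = (a + 1)*(a + 4)*(a^3 + 6*a^2 + 11*a + 6) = (a + 1)^2*(a + 4)*(a^2 + 5*a + 6) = (a + 1)^2*(a + 3)*(a + 4)*(a + 2)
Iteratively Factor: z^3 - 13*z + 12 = (z - 1)*(z^2 + z - 12) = (z - 3)*(z - 1)*(z + 4)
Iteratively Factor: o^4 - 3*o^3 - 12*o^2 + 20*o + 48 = (o - 3)*(o^3 - 12*o - 16) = (o - 4)*(o - 3)*(o^2 + 4*o + 4) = (o - 4)*(o - 3)*(o + 2)*(o + 2)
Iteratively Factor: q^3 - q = (q)*(q^2 - 1) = q*(q + 1)*(q - 1)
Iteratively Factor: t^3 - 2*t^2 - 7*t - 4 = (t + 1)*(t^2 - 3*t - 4) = (t + 1)^2*(t - 4)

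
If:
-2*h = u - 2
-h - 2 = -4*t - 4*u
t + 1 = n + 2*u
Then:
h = 1 - u/2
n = 7/4 - 25*u/8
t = 3/4 - 9*u/8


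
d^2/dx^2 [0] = 0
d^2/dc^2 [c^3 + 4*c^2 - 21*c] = 6*c + 8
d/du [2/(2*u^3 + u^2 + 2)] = 4*u*(-3*u - 1)/(2*u^3 + u^2 + 2)^2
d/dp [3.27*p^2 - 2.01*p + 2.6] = 6.54*p - 2.01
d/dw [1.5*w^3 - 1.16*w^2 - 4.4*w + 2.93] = 4.5*w^2 - 2.32*w - 4.4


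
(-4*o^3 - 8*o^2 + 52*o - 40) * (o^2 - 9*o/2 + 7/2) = -4*o^5 + 10*o^4 + 74*o^3 - 302*o^2 + 362*o - 140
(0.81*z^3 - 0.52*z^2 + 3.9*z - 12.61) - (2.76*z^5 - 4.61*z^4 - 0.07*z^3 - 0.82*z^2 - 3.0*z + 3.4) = -2.76*z^5 + 4.61*z^4 + 0.88*z^3 + 0.3*z^2 + 6.9*z - 16.01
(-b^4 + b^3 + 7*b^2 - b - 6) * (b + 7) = -b^5 - 6*b^4 + 14*b^3 + 48*b^2 - 13*b - 42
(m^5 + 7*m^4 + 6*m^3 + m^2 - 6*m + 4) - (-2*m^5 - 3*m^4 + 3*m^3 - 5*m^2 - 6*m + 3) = 3*m^5 + 10*m^4 + 3*m^3 + 6*m^2 + 1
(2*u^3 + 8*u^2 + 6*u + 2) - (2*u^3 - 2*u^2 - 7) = 10*u^2 + 6*u + 9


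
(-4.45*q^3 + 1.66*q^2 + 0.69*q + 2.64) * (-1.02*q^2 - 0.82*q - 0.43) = 4.539*q^5 + 1.9558*q^4 - 0.1515*q^3 - 3.9724*q^2 - 2.4615*q - 1.1352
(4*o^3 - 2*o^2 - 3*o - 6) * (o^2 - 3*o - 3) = 4*o^5 - 14*o^4 - 9*o^3 + 9*o^2 + 27*o + 18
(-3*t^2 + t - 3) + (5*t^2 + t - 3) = 2*t^2 + 2*t - 6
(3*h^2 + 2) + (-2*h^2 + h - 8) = h^2 + h - 6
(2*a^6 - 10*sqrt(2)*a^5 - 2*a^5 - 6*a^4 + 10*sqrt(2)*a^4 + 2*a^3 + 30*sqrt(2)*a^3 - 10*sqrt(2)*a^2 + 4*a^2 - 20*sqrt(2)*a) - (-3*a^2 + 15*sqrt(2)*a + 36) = 2*a^6 - 10*sqrt(2)*a^5 - 2*a^5 - 6*a^4 + 10*sqrt(2)*a^4 + 2*a^3 + 30*sqrt(2)*a^3 - 10*sqrt(2)*a^2 + 7*a^2 - 35*sqrt(2)*a - 36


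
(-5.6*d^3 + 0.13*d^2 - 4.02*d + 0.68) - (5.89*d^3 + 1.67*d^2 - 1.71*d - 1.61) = -11.49*d^3 - 1.54*d^2 - 2.31*d + 2.29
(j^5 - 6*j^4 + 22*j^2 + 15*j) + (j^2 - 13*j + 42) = j^5 - 6*j^4 + 23*j^2 + 2*j + 42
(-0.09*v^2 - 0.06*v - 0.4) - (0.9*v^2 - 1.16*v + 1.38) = -0.99*v^2 + 1.1*v - 1.78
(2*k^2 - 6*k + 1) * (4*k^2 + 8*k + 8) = 8*k^4 - 8*k^3 - 28*k^2 - 40*k + 8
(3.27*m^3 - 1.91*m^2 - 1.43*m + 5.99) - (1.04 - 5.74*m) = 3.27*m^3 - 1.91*m^2 + 4.31*m + 4.95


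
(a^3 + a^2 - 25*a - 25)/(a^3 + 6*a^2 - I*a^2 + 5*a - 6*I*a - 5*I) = (a - 5)/(a - I)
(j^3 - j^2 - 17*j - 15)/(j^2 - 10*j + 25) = (j^2 + 4*j + 3)/(j - 5)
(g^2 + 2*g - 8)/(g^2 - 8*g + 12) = (g + 4)/(g - 6)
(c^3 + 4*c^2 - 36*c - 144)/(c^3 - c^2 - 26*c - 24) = (c + 6)/(c + 1)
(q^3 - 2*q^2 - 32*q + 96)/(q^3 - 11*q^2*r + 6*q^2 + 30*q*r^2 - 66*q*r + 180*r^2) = (q^2 - 8*q + 16)/(q^2 - 11*q*r + 30*r^2)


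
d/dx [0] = 0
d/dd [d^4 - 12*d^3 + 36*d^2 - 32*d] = 4*d^3 - 36*d^2 + 72*d - 32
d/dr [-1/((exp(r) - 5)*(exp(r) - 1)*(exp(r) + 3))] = ((exp(r) - 5)*(exp(r) - 1) + (exp(r) - 5)*(exp(r) + 3) + (exp(r) - 1)*(exp(r) + 3))/(4*(exp(r) - 5)^2*(exp(r) + 3)^2*sinh(r/2)^2)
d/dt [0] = 0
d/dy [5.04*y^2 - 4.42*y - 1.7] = 10.08*y - 4.42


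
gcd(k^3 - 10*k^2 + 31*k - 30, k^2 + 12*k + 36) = 1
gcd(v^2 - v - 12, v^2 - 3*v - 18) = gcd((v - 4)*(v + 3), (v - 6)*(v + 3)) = v + 3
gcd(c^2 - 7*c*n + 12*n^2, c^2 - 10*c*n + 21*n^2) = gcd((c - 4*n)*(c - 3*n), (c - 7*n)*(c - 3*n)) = c - 3*n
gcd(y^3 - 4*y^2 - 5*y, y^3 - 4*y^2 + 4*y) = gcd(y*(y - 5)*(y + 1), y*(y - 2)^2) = y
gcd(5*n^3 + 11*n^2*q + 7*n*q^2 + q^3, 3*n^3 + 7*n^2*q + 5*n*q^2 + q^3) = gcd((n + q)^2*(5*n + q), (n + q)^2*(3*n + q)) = n^2 + 2*n*q + q^2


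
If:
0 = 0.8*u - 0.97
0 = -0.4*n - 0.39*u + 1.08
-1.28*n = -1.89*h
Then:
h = 1.03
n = 1.52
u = 1.21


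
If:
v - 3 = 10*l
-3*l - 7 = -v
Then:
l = 4/7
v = 61/7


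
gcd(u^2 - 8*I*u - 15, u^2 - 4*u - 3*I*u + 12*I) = u - 3*I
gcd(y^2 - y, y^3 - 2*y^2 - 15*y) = y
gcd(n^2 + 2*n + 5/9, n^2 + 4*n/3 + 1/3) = n + 1/3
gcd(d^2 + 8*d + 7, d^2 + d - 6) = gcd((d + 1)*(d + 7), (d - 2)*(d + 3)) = 1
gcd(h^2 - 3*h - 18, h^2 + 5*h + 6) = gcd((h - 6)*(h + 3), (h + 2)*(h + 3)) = h + 3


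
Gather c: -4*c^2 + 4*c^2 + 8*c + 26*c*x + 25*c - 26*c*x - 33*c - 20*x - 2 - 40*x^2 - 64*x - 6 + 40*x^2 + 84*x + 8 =0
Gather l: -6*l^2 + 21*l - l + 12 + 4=-6*l^2 + 20*l + 16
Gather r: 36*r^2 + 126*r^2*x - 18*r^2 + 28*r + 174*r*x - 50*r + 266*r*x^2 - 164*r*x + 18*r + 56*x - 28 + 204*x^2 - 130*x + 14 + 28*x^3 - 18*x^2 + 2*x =r^2*(126*x + 18) + r*(266*x^2 + 10*x - 4) + 28*x^3 + 186*x^2 - 72*x - 14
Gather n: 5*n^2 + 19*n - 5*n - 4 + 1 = 5*n^2 + 14*n - 3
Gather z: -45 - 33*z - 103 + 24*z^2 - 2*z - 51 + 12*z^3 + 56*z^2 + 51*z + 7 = 12*z^3 + 80*z^2 + 16*z - 192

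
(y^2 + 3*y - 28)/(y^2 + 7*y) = (y - 4)/y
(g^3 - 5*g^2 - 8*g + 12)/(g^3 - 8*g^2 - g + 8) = (g^2 - 4*g - 12)/(g^2 - 7*g - 8)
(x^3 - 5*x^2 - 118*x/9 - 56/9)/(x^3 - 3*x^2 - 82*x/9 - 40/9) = (x - 7)/(x - 5)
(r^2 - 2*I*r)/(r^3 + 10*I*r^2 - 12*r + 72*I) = r/(r^2 + 12*I*r - 36)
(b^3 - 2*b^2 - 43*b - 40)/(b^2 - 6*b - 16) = (b^2 + 6*b + 5)/(b + 2)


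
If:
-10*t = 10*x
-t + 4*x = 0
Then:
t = 0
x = 0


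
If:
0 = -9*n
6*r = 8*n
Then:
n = 0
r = 0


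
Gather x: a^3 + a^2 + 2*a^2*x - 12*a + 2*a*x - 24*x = a^3 + a^2 - 12*a + x*(2*a^2 + 2*a - 24)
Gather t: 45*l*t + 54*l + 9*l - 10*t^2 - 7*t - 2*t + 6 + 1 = 63*l - 10*t^2 + t*(45*l - 9) + 7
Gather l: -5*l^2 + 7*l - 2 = -5*l^2 + 7*l - 2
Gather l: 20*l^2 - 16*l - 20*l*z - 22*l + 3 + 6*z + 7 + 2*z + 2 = 20*l^2 + l*(-20*z - 38) + 8*z + 12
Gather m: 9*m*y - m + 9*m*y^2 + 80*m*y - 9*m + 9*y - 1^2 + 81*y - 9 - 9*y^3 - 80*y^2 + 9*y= m*(9*y^2 + 89*y - 10) - 9*y^3 - 80*y^2 + 99*y - 10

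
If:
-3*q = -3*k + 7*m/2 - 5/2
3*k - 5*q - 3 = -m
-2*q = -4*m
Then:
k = 34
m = 11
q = 22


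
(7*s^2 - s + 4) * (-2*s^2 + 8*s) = -14*s^4 + 58*s^3 - 16*s^2 + 32*s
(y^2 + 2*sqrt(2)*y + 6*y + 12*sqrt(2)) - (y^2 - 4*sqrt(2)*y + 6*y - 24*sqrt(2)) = 6*sqrt(2)*y + 36*sqrt(2)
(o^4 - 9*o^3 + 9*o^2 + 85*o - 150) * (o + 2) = o^5 - 7*o^4 - 9*o^3 + 103*o^2 + 20*o - 300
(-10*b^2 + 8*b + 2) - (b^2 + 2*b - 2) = -11*b^2 + 6*b + 4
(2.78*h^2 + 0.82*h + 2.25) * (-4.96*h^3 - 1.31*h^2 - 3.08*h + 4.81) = -13.7888*h^5 - 7.709*h^4 - 20.7966*h^3 + 7.8987*h^2 - 2.9858*h + 10.8225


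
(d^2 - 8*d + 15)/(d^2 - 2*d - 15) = (d - 3)/(d + 3)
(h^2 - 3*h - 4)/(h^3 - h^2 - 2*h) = (h - 4)/(h*(h - 2))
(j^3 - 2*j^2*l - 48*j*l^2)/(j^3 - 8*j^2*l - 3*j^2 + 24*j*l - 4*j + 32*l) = j*(j + 6*l)/(j^2 - 3*j - 4)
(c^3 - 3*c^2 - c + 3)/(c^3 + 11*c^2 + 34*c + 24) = (c^2 - 4*c + 3)/(c^2 + 10*c + 24)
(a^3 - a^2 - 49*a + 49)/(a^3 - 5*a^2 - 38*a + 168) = (a^2 + 6*a - 7)/(a^2 + 2*a - 24)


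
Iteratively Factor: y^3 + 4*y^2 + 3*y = (y + 3)*(y^2 + y) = y*(y + 3)*(y + 1)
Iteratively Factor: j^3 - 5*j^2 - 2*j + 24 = (j + 2)*(j^2 - 7*j + 12) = (j - 4)*(j + 2)*(j - 3)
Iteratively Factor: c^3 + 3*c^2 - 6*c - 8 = (c + 4)*(c^2 - c - 2) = (c + 1)*(c + 4)*(c - 2)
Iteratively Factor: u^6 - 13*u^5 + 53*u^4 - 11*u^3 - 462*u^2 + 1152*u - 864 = (u - 2)*(u^5 - 11*u^4 + 31*u^3 + 51*u^2 - 360*u + 432) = (u - 4)*(u - 2)*(u^4 - 7*u^3 + 3*u^2 + 63*u - 108) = (u - 4)^2*(u - 2)*(u^3 - 3*u^2 - 9*u + 27) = (u - 4)^2*(u - 3)*(u - 2)*(u^2 - 9) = (u - 4)^2*(u - 3)^2*(u - 2)*(u + 3)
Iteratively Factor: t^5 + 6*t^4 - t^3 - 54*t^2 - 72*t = (t)*(t^4 + 6*t^3 - t^2 - 54*t - 72) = t*(t + 3)*(t^3 + 3*t^2 - 10*t - 24) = t*(t + 3)*(t + 4)*(t^2 - t - 6) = t*(t + 2)*(t + 3)*(t + 4)*(t - 3)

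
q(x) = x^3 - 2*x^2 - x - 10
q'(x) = 3*x^2 - 4*x - 1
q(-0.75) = -10.80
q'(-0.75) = 3.69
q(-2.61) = -38.79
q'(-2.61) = 29.88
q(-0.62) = -10.39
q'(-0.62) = 2.63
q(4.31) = 28.60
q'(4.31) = 37.49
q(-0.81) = -11.03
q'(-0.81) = 4.21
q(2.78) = -6.75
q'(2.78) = 11.07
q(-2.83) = -45.85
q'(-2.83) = 34.35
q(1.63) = -12.61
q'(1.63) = 0.45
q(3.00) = -4.00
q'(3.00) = 14.00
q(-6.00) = -292.00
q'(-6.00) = 131.00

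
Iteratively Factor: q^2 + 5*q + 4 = (q + 4)*(q + 1)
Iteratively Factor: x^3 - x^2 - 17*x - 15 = (x - 5)*(x^2 + 4*x + 3) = (x - 5)*(x + 1)*(x + 3)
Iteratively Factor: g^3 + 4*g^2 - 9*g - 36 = (g + 3)*(g^2 + g - 12) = (g - 3)*(g + 3)*(g + 4)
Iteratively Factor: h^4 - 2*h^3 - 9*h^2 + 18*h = (h + 3)*(h^3 - 5*h^2 + 6*h) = (h - 3)*(h + 3)*(h^2 - 2*h) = h*(h - 3)*(h + 3)*(h - 2)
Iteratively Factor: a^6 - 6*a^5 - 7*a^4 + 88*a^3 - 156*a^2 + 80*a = (a - 5)*(a^5 - a^4 - 12*a^3 + 28*a^2 - 16*a) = (a - 5)*(a + 4)*(a^4 - 5*a^3 + 8*a^2 - 4*a) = (a - 5)*(a - 1)*(a + 4)*(a^3 - 4*a^2 + 4*a) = (a - 5)*(a - 2)*(a - 1)*(a + 4)*(a^2 - 2*a) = (a - 5)*(a - 2)^2*(a - 1)*(a + 4)*(a)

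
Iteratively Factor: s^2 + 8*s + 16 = (s + 4)*(s + 4)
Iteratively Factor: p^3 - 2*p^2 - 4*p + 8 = (p + 2)*(p^2 - 4*p + 4) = (p - 2)*(p + 2)*(p - 2)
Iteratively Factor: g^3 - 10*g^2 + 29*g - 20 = (g - 4)*(g^2 - 6*g + 5) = (g - 4)*(g - 1)*(g - 5)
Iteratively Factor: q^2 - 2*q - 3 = (q + 1)*(q - 3)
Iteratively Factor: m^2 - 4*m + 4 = (m - 2)*(m - 2)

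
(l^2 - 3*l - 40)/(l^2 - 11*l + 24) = (l + 5)/(l - 3)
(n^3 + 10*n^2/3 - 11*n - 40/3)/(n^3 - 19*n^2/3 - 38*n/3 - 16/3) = (3*n^2 + 7*n - 40)/(3*n^2 - 22*n - 16)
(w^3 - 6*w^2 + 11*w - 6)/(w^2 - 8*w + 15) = (w^2 - 3*w + 2)/(w - 5)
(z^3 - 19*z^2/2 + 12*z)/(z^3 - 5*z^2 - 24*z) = (z - 3/2)/(z + 3)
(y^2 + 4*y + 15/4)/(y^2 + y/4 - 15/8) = 2*(2*y + 5)/(4*y - 5)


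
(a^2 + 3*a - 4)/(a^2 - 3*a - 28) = (a - 1)/(a - 7)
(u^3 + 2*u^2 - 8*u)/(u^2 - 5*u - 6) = u*(-u^2 - 2*u + 8)/(-u^2 + 5*u + 6)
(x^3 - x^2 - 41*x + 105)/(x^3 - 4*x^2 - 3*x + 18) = (x^2 + 2*x - 35)/(x^2 - x - 6)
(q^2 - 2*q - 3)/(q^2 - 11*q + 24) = (q + 1)/(q - 8)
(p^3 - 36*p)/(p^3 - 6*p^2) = (p + 6)/p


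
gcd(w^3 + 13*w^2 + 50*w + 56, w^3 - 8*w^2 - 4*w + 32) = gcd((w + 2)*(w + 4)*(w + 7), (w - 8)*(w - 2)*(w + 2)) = w + 2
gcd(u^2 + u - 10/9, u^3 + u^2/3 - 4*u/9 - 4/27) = u - 2/3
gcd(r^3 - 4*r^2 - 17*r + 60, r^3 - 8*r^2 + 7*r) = 1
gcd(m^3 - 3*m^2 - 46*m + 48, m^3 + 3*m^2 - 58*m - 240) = m^2 - 2*m - 48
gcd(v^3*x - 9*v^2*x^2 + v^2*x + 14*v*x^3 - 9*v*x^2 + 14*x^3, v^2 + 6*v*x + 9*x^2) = 1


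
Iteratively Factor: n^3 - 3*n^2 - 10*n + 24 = (n + 3)*(n^2 - 6*n + 8) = (n - 2)*(n + 3)*(n - 4)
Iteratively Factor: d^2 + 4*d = (d + 4)*(d)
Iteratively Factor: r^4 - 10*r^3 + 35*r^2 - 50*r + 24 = (r - 3)*(r^3 - 7*r^2 + 14*r - 8) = (r - 3)*(r - 1)*(r^2 - 6*r + 8) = (r - 4)*(r - 3)*(r - 1)*(r - 2)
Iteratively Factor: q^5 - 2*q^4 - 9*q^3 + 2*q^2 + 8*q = (q)*(q^4 - 2*q^3 - 9*q^2 + 2*q + 8) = q*(q - 4)*(q^3 + 2*q^2 - q - 2) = q*(q - 4)*(q + 2)*(q^2 - 1) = q*(q - 4)*(q + 1)*(q + 2)*(q - 1)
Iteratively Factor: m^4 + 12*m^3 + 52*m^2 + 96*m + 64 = (m + 2)*(m^3 + 10*m^2 + 32*m + 32) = (m + 2)^2*(m^2 + 8*m + 16) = (m + 2)^2*(m + 4)*(m + 4)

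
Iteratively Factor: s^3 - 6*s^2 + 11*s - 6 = (s - 2)*(s^2 - 4*s + 3) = (s - 2)*(s - 1)*(s - 3)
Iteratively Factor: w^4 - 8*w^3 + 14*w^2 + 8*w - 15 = (w - 5)*(w^3 - 3*w^2 - w + 3) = (w - 5)*(w - 3)*(w^2 - 1) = (w - 5)*(w - 3)*(w + 1)*(w - 1)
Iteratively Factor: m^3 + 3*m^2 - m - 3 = (m + 3)*(m^2 - 1) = (m - 1)*(m + 3)*(m + 1)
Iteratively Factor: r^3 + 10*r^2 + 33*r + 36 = (r + 4)*(r^2 + 6*r + 9) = (r + 3)*(r + 4)*(r + 3)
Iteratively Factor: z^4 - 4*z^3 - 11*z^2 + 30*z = (z - 2)*(z^3 - 2*z^2 - 15*z) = (z - 2)*(z + 3)*(z^2 - 5*z) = (z - 5)*(z - 2)*(z + 3)*(z)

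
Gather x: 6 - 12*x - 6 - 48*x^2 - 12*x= -48*x^2 - 24*x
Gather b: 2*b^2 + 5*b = 2*b^2 + 5*b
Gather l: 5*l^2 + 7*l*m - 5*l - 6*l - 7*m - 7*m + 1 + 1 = 5*l^2 + l*(7*m - 11) - 14*m + 2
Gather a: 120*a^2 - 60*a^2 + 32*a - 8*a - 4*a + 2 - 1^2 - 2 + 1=60*a^2 + 20*a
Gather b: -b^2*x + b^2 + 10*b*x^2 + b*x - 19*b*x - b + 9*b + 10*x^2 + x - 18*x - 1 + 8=b^2*(1 - x) + b*(10*x^2 - 18*x + 8) + 10*x^2 - 17*x + 7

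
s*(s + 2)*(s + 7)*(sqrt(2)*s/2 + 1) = sqrt(2)*s^4/2 + s^3 + 9*sqrt(2)*s^3/2 + 9*s^2 + 7*sqrt(2)*s^2 + 14*s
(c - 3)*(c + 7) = c^2 + 4*c - 21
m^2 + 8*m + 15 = (m + 3)*(m + 5)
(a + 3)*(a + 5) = a^2 + 8*a + 15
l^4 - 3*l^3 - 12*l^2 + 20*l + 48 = (l - 4)*(l - 3)*(l + 2)^2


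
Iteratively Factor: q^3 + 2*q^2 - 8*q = (q)*(q^2 + 2*q - 8) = q*(q + 4)*(q - 2)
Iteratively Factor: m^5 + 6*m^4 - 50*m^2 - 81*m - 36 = (m + 4)*(m^4 + 2*m^3 - 8*m^2 - 18*m - 9) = (m + 3)*(m + 4)*(m^3 - m^2 - 5*m - 3) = (m - 3)*(m + 3)*(m + 4)*(m^2 + 2*m + 1) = (m - 3)*(m + 1)*(m + 3)*(m + 4)*(m + 1)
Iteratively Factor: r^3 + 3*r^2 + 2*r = (r + 2)*(r^2 + r) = r*(r + 2)*(r + 1)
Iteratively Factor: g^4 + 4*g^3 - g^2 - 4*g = (g - 1)*(g^3 + 5*g^2 + 4*g) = g*(g - 1)*(g^2 + 5*g + 4) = g*(g - 1)*(g + 1)*(g + 4)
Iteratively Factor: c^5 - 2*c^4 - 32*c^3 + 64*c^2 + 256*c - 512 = (c - 2)*(c^4 - 32*c^2 + 256) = (c - 4)*(c - 2)*(c^3 + 4*c^2 - 16*c - 64) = (c - 4)^2*(c - 2)*(c^2 + 8*c + 16) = (c - 4)^2*(c - 2)*(c + 4)*(c + 4)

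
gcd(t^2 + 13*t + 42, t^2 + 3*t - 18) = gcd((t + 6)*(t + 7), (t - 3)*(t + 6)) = t + 6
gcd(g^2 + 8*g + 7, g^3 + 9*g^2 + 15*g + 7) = g^2 + 8*g + 7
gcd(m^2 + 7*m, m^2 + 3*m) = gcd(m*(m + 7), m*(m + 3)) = m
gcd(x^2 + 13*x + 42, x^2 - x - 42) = x + 6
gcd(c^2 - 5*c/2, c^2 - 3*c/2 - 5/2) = c - 5/2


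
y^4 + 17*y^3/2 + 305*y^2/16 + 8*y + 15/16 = (y + 1/4)^2*(y + 3)*(y + 5)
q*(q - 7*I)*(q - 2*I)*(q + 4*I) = q^4 - 5*I*q^3 + 22*q^2 - 56*I*q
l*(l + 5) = l^2 + 5*l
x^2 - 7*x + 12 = (x - 4)*(x - 3)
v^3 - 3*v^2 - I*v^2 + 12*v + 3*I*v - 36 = (v - 3)*(v - 4*I)*(v + 3*I)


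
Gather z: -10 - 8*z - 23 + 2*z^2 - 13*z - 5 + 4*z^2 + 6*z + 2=6*z^2 - 15*z - 36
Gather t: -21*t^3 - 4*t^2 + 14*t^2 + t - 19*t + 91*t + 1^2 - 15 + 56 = -21*t^3 + 10*t^2 + 73*t + 42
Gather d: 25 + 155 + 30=210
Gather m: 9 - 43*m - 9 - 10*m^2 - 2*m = -10*m^2 - 45*m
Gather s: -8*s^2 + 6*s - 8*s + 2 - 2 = -8*s^2 - 2*s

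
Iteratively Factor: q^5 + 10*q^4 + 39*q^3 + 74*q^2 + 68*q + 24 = (q + 2)*(q^4 + 8*q^3 + 23*q^2 + 28*q + 12) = (q + 1)*(q + 2)*(q^3 + 7*q^2 + 16*q + 12) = (q + 1)*(q + 2)^2*(q^2 + 5*q + 6) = (q + 1)*(q + 2)^3*(q + 3)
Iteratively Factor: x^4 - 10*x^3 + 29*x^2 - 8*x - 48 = (x - 4)*(x^3 - 6*x^2 + 5*x + 12) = (x - 4)*(x + 1)*(x^2 - 7*x + 12) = (x - 4)^2*(x + 1)*(x - 3)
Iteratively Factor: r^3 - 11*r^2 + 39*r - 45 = (r - 5)*(r^2 - 6*r + 9) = (r - 5)*(r - 3)*(r - 3)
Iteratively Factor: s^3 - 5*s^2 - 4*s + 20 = (s - 2)*(s^2 - 3*s - 10) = (s - 5)*(s - 2)*(s + 2)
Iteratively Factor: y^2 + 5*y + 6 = (y + 3)*(y + 2)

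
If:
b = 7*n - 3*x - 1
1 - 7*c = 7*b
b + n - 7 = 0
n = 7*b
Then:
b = 7/8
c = -41/56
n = 49/8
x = 41/3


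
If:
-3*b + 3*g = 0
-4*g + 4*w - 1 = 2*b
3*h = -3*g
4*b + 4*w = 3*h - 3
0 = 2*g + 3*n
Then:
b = -4/13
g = -4/13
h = 4/13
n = 8/39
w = -11/52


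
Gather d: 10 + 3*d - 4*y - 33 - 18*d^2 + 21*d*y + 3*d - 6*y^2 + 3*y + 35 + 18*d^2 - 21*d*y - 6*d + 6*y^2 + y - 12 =0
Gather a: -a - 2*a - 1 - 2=-3*a - 3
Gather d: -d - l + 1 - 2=-d - l - 1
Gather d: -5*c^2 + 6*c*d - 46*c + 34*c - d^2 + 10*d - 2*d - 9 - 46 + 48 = -5*c^2 - 12*c - d^2 + d*(6*c + 8) - 7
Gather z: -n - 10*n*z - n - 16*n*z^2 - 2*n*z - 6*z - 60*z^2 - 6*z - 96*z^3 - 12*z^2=-2*n - 96*z^3 + z^2*(-16*n - 72) + z*(-12*n - 12)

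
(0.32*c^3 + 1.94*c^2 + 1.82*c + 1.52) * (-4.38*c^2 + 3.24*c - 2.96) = -1.4016*c^5 - 7.4604*c^4 - 2.6332*c^3 - 6.5032*c^2 - 0.4624*c - 4.4992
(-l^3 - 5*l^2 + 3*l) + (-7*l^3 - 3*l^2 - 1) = -8*l^3 - 8*l^2 + 3*l - 1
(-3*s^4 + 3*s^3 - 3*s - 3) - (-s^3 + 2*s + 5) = -3*s^4 + 4*s^3 - 5*s - 8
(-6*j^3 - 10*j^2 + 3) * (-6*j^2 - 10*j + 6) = 36*j^5 + 120*j^4 + 64*j^3 - 78*j^2 - 30*j + 18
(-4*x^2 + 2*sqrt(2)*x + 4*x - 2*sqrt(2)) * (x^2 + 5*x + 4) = -4*x^4 - 16*x^3 + 2*sqrt(2)*x^3 + 4*x^2 + 8*sqrt(2)*x^2 - 2*sqrt(2)*x + 16*x - 8*sqrt(2)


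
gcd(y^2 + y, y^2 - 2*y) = y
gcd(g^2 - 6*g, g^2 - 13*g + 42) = g - 6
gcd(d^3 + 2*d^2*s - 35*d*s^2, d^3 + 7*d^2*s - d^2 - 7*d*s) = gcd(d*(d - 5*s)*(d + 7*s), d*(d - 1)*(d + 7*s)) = d^2 + 7*d*s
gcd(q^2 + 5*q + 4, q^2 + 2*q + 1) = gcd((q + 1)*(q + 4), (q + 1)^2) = q + 1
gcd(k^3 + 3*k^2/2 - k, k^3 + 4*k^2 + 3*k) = k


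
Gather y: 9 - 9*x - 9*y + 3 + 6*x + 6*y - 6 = -3*x - 3*y + 6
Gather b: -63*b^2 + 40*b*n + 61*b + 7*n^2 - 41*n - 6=-63*b^2 + b*(40*n + 61) + 7*n^2 - 41*n - 6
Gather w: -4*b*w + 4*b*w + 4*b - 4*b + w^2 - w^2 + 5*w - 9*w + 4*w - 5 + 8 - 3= 0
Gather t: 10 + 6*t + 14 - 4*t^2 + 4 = -4*t^2 + 6*t + 28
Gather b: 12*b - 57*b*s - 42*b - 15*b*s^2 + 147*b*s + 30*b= b*(-15*s^2 + 90*s)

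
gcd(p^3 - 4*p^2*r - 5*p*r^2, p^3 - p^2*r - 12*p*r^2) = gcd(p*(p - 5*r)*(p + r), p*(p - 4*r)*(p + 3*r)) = p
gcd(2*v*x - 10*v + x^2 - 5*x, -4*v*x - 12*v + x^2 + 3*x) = 1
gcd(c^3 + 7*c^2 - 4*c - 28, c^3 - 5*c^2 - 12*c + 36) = c - 2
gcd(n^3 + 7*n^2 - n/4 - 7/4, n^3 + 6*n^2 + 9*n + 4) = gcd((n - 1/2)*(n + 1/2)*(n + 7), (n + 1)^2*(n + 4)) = 1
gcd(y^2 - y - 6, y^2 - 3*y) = y - 3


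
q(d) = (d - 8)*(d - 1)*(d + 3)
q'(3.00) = -28.00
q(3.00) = -60.00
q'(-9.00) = 332.00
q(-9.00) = -1020.00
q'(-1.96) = 16.04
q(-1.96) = 30.66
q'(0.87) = -27.17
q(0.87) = 3.59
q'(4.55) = -11.49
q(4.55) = -92.47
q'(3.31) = -25.85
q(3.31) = -68.36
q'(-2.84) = 39.28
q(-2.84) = 6.66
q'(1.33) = -29.65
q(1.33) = -9.53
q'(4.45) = -12.99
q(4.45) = -91.24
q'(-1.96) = 16.04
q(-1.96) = 30.66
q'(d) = (d - 8)*(d - 1) + (d - 8)*(d + 3) + (d - 1)*(d + 3) = 3*d^2 - 12*d - 19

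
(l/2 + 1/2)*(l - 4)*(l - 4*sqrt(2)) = l^3/2 - 2*sqrt(2)*l^2 - 3*l^2/2 - 2*l + 6*sqrt(2)*l + 8*sqrt(2)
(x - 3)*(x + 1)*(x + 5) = x^3 + 3*x^2 - 13*x - 15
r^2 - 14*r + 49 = (r - 7)^2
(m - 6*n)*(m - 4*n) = m^2 - 10*m*n + 24*n^2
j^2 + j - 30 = (j - 5)*(j + 6)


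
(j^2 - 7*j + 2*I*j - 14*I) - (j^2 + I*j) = -7*j + I*j - 14*I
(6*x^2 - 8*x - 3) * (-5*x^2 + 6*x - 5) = -30*x^4 + 76*x^3 - 63*x^2 + 22*x + 15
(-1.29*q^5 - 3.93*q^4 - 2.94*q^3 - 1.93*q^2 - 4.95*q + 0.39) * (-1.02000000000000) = 1.3158*q^5 + 4.0086*q^4 + 2.9988*q^3 + 1.9686*q^2 + 5.049*q - 0.3978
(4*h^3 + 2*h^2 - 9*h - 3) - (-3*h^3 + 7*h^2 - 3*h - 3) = 7*h^3 - 5*h^2 - 6*h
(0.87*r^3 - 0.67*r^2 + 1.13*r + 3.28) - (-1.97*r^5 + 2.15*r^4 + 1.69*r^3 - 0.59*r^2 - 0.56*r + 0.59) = 1.97*r^5 - 2.15*r^4 - 0.82*r^3 - 0.0800000000000001*r^2 + 1.69*r + 2.69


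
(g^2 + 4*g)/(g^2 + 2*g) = (g + 4)/(g + 2)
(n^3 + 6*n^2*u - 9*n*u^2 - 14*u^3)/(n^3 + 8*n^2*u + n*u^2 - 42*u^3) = (n + u)/(n + 3*u)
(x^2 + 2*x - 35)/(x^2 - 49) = (x - 5)/(x - 7)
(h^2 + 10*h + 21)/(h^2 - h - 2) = (h^2 + 10*h + 21)/(h^2 - h - 2)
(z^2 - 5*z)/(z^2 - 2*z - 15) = z/(z + 3)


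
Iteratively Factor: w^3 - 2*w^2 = (w)*(w^2 - 2*w) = w^2*(w - 2)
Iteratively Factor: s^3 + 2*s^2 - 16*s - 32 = (s - 4)*(s^2 + 6*s + 8) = (s - 4)*(s + 4)*(s + 2)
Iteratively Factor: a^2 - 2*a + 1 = (a - 1)*(a - 1)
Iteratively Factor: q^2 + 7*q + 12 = (q + 3)*(q + 4)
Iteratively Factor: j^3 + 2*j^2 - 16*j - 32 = (j - 4)*(j^2 + 6*j + 8) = (j - 4)*(j + 4)*(j + 2)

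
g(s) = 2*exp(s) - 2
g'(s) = 2*exp(s)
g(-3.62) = -1.95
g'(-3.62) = 0.05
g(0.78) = 2.36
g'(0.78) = 4.36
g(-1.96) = -1.72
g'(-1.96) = 0.28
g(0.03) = 0.06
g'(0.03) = 2.06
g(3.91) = 97.80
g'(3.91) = 99.80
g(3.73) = 81.36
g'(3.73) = 83.36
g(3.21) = 47.56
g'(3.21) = 49.56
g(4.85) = 253.48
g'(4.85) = 255.48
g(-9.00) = -2.00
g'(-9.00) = 0.00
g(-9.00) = -2.00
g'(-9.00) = 0.00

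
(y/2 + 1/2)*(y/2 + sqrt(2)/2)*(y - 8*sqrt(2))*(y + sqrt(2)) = y^4/4 - 3*sqrt(2)*y^3/2 + y^3/4 - 15*y^2/2 - 3*sqrt(2)*y^2/2 - 15*y/2 - 4*sqrt(2)*y - 4*sqrt(2)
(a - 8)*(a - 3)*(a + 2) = a^3 - 9*a^2 + 2*a + 48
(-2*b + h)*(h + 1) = -2*b*h - 2*b + h^2 + h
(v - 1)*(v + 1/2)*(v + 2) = v^3 + 3*v^2/2 - 3*v/2 - 1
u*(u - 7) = u^2 - 7*u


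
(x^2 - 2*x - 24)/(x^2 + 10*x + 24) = (x - 6)/(x + 6)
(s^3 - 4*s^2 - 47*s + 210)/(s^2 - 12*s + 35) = (s^2 + s - 42)/(s - 7)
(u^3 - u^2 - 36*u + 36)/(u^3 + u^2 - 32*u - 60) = (u^2 + 5*u - 6)/(u^2 + 7*u + 10)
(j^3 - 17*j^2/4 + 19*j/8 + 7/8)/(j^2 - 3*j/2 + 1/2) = (8*j^2 - 26*j - 7)/(4*(2*j - 1))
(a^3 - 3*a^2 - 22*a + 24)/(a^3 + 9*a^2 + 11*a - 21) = (a^2 - 2*a - 24)/(a^2 + 10*a + 21)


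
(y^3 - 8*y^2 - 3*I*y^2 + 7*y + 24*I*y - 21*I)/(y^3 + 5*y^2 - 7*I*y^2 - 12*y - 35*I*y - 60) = (y^2 - 8*y + 7)/(y^2 + y*(5 - 4*I) - 20*I)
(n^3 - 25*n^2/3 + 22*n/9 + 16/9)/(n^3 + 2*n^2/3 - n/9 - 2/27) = 3*(3*n^2 - 26*n + 16)/(9*n^2 + 3*n - 2)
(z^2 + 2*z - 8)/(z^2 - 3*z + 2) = (z + 4)/(z - 1)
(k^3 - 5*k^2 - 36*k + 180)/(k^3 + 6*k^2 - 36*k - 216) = (k - 5)/(k + 6)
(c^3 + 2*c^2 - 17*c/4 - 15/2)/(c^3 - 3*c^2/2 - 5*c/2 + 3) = (c + 5/2)/(c - 1)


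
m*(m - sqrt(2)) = m^2 - sqrt(2)*m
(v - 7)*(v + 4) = v^2 - 3*v - 28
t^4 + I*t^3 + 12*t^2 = t^2*(t - 3*I)*(t + 4*I)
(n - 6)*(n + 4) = n^2 - 2*n - 24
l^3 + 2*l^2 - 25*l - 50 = (l - 5)*(l + 2)*(l + 5)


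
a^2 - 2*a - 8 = (a - 4)*(a + 2)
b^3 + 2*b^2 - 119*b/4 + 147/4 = (b - 7/2)*(b - 3/2)*(b + 7)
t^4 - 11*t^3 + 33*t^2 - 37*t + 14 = (t - 7)*(t - 2)*(t - 1)^2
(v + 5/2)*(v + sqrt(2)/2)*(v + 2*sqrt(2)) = v^3 + 5*v^2/2 + 5*sqrt(2)*v^2/2 + 2*v + 25*sqrt(2)*v/4 + 5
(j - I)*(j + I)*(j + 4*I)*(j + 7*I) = j^4 + 11*I*j^3 - 27*j^2 + 11*I*j - 28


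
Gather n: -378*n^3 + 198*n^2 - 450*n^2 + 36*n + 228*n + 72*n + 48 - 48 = -378*n^3 - 252*n^2 + 336*n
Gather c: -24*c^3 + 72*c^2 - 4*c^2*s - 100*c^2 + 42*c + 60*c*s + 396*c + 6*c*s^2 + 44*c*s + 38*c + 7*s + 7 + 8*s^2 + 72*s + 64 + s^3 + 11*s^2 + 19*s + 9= -24*c^3 + c^2*(-4*s - 28) + c*(6*s^2 + 104*s + 476) + s^3 + 19*s^2 + 98*s + 80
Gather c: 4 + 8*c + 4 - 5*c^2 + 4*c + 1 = -5*c^2 + 12*c + 9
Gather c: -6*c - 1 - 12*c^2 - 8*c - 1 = -12*c^2 - 14*c - 2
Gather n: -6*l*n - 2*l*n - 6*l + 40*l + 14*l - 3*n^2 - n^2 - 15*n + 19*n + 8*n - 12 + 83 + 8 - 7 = 48*l - 4*n^2 + n*(12 - 8*l) + 72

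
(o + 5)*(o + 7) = o^2 + 12*o + 35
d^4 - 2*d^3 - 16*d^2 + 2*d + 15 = (d - 5)*(d - 1)*(d + 1)*(d + 3)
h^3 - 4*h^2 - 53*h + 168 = (h - 8)*(h - 3)*(h + 7)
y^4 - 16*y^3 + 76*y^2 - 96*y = y*(y - 8)*(y - 6)*(y - 2)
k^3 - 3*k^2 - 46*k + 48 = (k - 8)*(k - 1)*(k + 6)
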